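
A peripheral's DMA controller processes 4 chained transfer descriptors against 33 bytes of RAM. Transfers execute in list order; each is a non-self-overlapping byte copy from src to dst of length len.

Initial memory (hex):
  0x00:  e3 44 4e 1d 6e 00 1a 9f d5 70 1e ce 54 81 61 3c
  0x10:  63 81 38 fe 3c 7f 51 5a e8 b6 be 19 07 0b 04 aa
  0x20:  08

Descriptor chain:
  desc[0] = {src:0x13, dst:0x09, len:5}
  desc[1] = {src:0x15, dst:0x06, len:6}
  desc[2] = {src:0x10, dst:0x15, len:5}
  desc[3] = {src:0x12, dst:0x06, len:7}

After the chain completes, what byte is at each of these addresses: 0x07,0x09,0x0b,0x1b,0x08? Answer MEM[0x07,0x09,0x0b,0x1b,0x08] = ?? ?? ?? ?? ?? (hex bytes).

MEM[0x07,0x09,0x0b,0x1b,0x08] = fe 63 38 19 3c

  after D0: wrote 5B at 0x09 = fe3c7f515a
  after D1: wrote 6B at 0x06 = 7f515ae8b6be
  after D2: wrote 5B at 0x15 = 638138fe3c
  after D3: wrote 7B at 0x06 = 38fe3c638138fe
query mem[0x07]=0xfe, mem[0x09]=0x63, mem[0x0b]=0x38, mem[0x1b]=0x19, mem[0x08]=0x3c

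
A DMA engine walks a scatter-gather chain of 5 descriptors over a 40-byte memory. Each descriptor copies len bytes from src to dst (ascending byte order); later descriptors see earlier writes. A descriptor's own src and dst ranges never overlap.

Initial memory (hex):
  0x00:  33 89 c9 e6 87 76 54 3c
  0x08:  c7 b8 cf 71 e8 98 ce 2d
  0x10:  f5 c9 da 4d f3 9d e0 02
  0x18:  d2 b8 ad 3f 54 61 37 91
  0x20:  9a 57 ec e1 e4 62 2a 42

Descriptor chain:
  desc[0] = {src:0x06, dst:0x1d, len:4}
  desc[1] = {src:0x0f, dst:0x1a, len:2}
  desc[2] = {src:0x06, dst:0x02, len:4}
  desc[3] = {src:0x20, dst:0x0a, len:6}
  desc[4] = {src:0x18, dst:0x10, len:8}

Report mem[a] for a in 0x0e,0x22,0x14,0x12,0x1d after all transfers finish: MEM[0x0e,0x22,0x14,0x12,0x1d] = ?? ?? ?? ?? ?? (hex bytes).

MEM[0x0e,0x22,0x14,0x12,0x1d] = e4 ec 54 2d 54

#0 dst[0x1d+4] := {0x54,0x3c,0xc7,0xb8}
#1 dst[0x1a+2] := {0x2d,0xf5}
#2 dst[0x02+4] := {0x54,0x3c,0xc7,0xb8}
#3 dst[0x0a+6] := {0xb8,0x57,0xec,0xe1,0xe4,0x62}
#4 dst[0x10+8] := {0xd2,0xb8,0x2d,0xf5,0x54,0x54,0x3c,0xc7}
query mem[0x0e]=0xe4, mem[0x22]=0xec, mem[0x14]=0x54, mem[0x12]=0x2d, mem[0x1d]=0x54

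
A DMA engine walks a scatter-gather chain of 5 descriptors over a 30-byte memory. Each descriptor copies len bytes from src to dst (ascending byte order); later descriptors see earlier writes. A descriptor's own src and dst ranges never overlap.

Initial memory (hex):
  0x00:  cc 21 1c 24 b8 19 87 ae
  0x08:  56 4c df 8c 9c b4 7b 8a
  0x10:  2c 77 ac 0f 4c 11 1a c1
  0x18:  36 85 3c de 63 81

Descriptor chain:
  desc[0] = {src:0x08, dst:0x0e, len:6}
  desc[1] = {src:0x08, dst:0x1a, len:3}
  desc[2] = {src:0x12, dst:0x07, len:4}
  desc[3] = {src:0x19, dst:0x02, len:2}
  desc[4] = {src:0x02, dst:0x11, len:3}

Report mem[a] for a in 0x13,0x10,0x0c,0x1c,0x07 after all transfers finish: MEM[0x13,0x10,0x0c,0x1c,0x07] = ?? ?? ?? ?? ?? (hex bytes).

D0: mem[0x0e..0x13] <- [56 4c df 8c 9c b4]
D1: mem[0x1a..0x1c] <- [56 4c df]
D2: mem[0x07..0x0a] <- [9c b4 4c 11]
D3: mem[0x02..0x03] <- [85 56]
D4: mem[0x11..0x13] <- [85 56 b8]
query mem[0x13]=0xb8, mem[0x10]=0xdf, mem[0x0c]=0x9c, mem[0x1c]=0xdf, mem[0x07]=0x9c

MEM[0x13,0x10,0x0c,0x1c,0x07] = b8 df 9c df 9c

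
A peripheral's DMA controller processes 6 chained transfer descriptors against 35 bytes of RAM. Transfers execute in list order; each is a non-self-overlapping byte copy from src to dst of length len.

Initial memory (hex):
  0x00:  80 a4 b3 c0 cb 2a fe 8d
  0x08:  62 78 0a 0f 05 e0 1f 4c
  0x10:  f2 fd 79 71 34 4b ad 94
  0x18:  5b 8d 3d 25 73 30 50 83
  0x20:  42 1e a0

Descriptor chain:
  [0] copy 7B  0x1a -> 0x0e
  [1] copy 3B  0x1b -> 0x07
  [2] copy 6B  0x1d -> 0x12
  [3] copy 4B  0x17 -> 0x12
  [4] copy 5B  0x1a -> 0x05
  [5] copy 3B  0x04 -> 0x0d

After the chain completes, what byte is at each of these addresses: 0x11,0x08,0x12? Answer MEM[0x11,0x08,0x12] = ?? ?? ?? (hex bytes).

MEM[0x11,0x08,0x12] = 30 30 a0

[0] 0x1a->0x0e len=7 : 3d 25 73 30 50 83 42
[1] 0x1b->0x07 len=3 : 25 73 30
[2] 0x1d->0x12 len=6 : 30 50 83 42 1e a0
[3] 0x17->0x12 len=4 : a0 5b 8d 3d
[4] 0x1a->0x05 len=5 : 3d 25 73 30 50
[5] 0x04->0x0d len=3 : cb 3d 25
query mem[0x11]=0x30, mem[0x08]=0x30, mem[0x12]=0xa0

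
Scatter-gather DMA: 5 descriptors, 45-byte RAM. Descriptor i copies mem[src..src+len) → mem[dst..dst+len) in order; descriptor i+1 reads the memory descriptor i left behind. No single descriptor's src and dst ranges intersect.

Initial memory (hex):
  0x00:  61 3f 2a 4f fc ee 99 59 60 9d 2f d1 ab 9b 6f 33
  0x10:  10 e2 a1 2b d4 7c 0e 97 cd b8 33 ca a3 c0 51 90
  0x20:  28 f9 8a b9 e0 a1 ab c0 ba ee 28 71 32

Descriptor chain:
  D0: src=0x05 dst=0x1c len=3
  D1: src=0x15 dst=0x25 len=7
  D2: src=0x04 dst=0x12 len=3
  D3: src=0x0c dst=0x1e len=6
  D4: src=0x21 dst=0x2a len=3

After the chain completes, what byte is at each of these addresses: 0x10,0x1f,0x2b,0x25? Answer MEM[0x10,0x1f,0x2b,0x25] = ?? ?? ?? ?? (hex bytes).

MEM[0x10,0x1f,0x2b,0x25] = 10 9b 10 7c

  after D0: wrote 3B at 0x1c = ee9959
  after D1: wrote 7B at 0x25 = 7c0e97cdb833ca
  after D2: wrote 3B at 0x12 = fcee99
  after D3: wrote 6B at 0x1e = ab9b6f3310e2
  after D4: wrote 3B at 0x2a = 3310e2
query mem[0x10]=0x10, mem[0x1f]=0x9b, mem[0x2b]=0x10, mem[0x25]=0x7c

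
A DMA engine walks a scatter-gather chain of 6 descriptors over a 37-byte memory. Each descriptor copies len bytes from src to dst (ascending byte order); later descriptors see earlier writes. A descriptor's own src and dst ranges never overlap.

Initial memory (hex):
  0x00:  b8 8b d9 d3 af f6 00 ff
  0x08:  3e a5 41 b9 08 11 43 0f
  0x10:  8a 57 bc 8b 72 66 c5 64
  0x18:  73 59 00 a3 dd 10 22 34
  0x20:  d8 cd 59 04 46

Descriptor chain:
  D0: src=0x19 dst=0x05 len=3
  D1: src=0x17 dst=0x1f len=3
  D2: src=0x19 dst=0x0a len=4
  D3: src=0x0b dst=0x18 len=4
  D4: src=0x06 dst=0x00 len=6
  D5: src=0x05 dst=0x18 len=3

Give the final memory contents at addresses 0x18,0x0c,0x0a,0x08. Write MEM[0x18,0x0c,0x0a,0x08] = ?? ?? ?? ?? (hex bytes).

  after D0: wrote 3B at 0x05 = 5900a3
  after D1: wrote 3B at 0x1f = 647359
  after D2: wrote 4B at 0x0a = 5900a3dd
  after D3: wrote 4B at 0x18 = 00a3dd43
  after D4: wrote 6B at 0x00 = 00a33ea55900
  after D5: wrote 3B at 0x18 = 0000a3
query mem[0x18]=0x00, mem[0x0c]=0xa3, mem[0x0a]=0x59, mem[0x08]=0x3e

MEM[0x18,0x0c,0x0a,0x08] = 00 a3 59 3e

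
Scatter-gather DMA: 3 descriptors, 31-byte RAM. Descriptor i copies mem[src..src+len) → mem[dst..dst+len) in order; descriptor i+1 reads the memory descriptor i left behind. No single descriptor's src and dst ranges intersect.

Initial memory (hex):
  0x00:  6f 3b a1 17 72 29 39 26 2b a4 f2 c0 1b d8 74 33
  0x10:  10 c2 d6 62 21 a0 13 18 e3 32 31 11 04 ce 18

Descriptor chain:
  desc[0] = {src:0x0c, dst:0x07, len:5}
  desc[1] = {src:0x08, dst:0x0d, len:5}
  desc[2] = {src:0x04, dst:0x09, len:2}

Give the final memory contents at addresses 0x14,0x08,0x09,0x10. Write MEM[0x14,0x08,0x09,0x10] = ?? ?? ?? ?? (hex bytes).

  after D0: wrote 5B at 0x07 = 1bd8743310
  after D1: wrote 5B at 0x0d = d87433101b
  after D2: wrote 2B at 0x09 = 7229
query mem[0x14]=0x21, mem[0x08]=0xd8, mem[0x09]=0x72, mem[0x10]=0x10

MEM[0x14,0x08,0x09,0x10] = 21 d8 72 10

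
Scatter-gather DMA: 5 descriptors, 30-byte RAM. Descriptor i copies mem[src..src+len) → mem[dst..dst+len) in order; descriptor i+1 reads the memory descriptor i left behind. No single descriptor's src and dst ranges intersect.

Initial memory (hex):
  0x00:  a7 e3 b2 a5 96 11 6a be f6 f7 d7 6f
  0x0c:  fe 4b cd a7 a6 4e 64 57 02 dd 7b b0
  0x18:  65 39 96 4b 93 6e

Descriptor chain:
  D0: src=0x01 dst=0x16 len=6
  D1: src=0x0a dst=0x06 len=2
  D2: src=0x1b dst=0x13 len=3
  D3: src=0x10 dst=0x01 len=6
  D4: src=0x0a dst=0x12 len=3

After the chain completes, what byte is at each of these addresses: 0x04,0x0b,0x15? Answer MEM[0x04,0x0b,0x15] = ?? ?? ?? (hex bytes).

MEM[0x04,0x0b,0x15] = 6a 6f 6e

#0 dst[0x16+6] := {0xe3,0xb2,0xa5,0x96,0x11,0x6a}
#1 dst[0x06+2] := {0xd7,0x6f}
#2 dst[0x13+3] := {0x6a,0x93,0x6e}
#3 dst[0x01+6] := {0xa6,0x4e,0x64,0x6a,0x93,0x6e}
#4 dst[0x12+3] := {0xd7,0x6f,0xfe}
query mem[0x04]=0x6a, mem[0x0b]=0x6f, mem[0x15]=0x6e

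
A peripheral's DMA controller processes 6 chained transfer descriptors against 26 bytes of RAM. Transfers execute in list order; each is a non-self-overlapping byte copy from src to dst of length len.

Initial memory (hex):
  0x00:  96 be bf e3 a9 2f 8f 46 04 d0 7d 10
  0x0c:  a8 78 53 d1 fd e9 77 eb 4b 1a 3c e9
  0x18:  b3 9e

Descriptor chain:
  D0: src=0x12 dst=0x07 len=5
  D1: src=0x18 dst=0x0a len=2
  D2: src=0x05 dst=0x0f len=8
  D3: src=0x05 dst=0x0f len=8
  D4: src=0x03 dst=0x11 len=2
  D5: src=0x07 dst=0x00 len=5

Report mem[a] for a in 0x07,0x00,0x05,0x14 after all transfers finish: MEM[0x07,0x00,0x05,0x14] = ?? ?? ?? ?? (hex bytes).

  after D0: wrote 5B at 0x07 = 77eb4b1a3c
  after D1: wrote 2B at 0x0a = b39e
  after D2: wrote 8B at 0x0f = 2f8f77eb4bb39ea8
  after D3: wrote 8B at 0x0f = 2f8f77eb4bb39ea8
  after D4: wrote 2B at 0x11 = e3a9
  after D5: wrote 5B at 0x00 = 77eb4bb39e
query mem[0x07]=0x77, mem[0x00]=0x77, mem[0x05]=0x2f, mem[0x14]=0xb3

MEM[0x07,0x00,0x05,0x14] = 77 77 2f b3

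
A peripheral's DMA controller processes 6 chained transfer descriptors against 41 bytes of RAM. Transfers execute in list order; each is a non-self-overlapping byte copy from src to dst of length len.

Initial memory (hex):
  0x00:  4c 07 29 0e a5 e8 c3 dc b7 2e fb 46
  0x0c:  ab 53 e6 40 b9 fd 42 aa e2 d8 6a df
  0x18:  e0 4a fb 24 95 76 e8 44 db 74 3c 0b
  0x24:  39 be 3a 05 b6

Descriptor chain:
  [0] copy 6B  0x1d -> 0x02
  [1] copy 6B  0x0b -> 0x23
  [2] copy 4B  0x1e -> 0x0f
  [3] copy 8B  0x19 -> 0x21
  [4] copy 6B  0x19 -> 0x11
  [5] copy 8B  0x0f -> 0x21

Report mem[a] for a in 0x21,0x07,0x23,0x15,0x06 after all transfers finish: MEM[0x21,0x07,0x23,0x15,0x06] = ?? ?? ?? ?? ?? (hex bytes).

[0] 0x1d->0x02 len=6 : 76 e8 44 db 74 3c
[1] 0x0b->0x23 len=6 : 46 ab 53 e6 40 b9
[2] 0x1e->0x0f len=4 : e8 44 db 74
[3] 0x19->0x21 len=8 : 4a fb 24 95 76 e8 44 db
[4] 0x19->0x11 len=6 : 4a fb 24 95 76 e8
[5] 0x0f->0x21 len=8 : e8 44 4a fb 24 95 76 e8
query mem[0x21]=0xe8, mem[0x07]=0x3c, mem[0x23]=0x4a, mem[0x15]=0x76, mem[0x06]=0x74

MEM[0x21,0x07,0x23,0x15,0x06] = e8 3c 4a 76 74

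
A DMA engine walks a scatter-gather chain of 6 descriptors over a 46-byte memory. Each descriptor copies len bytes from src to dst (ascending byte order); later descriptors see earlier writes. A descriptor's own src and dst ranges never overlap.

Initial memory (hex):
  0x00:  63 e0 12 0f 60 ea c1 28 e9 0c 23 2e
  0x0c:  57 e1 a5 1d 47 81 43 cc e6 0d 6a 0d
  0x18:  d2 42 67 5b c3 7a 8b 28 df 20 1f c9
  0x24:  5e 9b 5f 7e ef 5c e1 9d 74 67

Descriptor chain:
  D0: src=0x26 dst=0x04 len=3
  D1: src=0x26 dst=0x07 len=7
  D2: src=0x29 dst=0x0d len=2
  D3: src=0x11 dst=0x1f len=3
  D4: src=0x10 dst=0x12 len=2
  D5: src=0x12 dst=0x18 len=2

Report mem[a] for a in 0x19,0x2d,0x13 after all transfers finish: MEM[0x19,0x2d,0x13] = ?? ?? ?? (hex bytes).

MEM[0x19,0x2d,0x13] = 81 67 81

D0: mem[0x04..0x06] <- [5f 7e ef]
D1: mem[0x07..0x0d] <- [5f 7e ef 5c e1 9d 74]
D2: mem[0x0d..0x0e] <- [5c e1]
D3: mem[0x1f..0x21] <- [81 43 cc]
D4: mem[0x12..0x13] <- [47 81]
D5: mem[0x18..0x19] <- [47 81]
query mem[0x19]=0x81, mem[0x2d]=0x67, mem[0x13]=0x81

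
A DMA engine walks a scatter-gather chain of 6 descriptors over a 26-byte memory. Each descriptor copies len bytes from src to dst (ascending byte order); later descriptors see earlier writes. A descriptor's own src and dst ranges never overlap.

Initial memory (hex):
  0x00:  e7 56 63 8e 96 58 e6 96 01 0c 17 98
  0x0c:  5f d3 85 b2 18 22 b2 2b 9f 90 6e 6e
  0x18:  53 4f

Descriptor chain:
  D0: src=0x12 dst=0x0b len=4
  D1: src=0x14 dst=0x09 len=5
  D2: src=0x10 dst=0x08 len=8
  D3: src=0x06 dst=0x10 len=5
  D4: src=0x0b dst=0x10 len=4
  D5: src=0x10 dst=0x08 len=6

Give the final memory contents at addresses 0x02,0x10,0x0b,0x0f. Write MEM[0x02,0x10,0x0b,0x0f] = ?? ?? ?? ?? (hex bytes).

MEM[0x02,0x10,0x0b,0x0f] = 63 2b 6e 6e

[0] 0x12->0x0b len=4 : b2 2b 9f 90
[1] 0x14->0x09 len=5 : 9f 90 6e 6e 53
[2] 0x10->0x08 len=8 : 18 22 b2 2b 9f 90 6e 6e
[3] 0x06->0x10 len=5 : e6 96 18 22 b2
[4] 0x0b->0x10 len=4 : 2b 9f 90 6e
[5] 0x10->0x08 len=6 : 2b 9f 90 6e b2 90
query mem[0x02]=0x63, mem[0x10]=0x2b, mem[0x0b]=0x6e, mem[0x0f]=0x6e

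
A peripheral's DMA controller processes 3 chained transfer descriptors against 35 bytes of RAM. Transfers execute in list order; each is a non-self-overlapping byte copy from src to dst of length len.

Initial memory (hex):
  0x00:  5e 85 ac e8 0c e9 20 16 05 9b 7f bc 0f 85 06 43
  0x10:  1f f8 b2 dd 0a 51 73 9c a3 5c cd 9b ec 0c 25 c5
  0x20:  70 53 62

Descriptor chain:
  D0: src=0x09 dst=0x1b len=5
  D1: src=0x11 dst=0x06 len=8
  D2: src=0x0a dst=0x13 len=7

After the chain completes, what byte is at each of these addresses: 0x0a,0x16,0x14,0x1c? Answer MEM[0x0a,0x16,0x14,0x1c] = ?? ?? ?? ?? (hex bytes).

MEM[0x0a,0x16,0x14,0x1c] = 51 a3 73 7f

  after D0: wrote 5B at 0x1b = 9b7fbc0f85
  after D1: wrote 8B at 0x06 = f8b2dd0a51739ca3
  after D2: wrote 7B at 0x13 = 51739ca306431f
query mem[0x0a]=0x51, mem[0x16]=0xa3, mem[0x14]=0x73, mem[0x1c]=0x7f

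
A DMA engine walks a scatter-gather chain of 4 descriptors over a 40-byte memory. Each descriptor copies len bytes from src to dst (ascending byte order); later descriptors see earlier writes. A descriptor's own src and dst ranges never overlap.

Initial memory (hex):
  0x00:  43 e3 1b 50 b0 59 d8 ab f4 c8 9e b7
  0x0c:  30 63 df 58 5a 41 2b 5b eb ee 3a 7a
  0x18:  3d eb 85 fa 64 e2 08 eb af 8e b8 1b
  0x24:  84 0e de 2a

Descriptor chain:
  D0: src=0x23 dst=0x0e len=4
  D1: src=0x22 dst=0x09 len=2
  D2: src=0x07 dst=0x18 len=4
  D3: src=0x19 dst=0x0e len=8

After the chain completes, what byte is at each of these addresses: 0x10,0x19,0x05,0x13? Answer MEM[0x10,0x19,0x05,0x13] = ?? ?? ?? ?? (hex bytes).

  after D0: wrote 4B at 0x0e = 1b840ede
  after D1: wrote 2B at 0x09 = b81b
  after D2: wrote 4B at 0x18 = abf4b81b
  after D3: wrote 8B at 0x0e = f4b81b64e208ebaf
query mem[0x10]=0x1b, mem[0x19]=0xf4, mem[0x05]=0x59, mem[0x13]=0x08

MEM[0x10,0x19,0x05,0x13] = 1b f4 59 08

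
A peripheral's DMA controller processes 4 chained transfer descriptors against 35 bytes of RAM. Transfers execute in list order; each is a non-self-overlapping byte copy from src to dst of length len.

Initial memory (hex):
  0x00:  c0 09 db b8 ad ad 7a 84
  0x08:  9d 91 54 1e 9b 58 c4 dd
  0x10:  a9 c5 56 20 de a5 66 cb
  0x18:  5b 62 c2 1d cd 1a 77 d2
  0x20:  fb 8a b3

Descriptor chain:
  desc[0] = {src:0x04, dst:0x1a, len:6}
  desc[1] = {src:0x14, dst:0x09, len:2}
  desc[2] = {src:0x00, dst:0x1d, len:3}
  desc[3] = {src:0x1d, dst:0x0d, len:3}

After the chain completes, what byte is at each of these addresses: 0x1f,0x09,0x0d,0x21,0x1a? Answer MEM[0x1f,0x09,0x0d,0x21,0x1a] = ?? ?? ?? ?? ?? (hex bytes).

MEM[0x1f,0x09,0x0d,0x21,0x1a] = db de c0 8a ad

  after D0: wrote 6B at 0x1a = adad7a849d91
  after D1: wrote 2B at 0x09 = dea5
  after D2: wrote 3B at 0x1d = c009db
  after D3: wrote 3B at 0x0d = c009db
query mem[0x1f]=0xdb, mem[0x09]=0xde, mem[0x0d]=0xc0, mem[0x21]=0x8a, mem[0x1a]=0xad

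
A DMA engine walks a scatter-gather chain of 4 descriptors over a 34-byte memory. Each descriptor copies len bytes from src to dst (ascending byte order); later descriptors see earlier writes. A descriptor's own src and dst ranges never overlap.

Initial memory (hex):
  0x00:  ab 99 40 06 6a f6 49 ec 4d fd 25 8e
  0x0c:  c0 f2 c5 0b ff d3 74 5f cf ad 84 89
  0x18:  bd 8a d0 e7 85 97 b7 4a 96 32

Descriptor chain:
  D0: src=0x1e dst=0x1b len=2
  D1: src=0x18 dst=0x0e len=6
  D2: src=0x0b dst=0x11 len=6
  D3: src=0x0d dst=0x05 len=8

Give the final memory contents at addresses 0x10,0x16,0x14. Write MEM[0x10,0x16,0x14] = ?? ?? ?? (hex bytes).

MEM[0x10,0x16,0x14] = d0 d0 bd

D0: mem[0x1b..0x1c] <- [b7 4a]
D1: mem[0x0e..0x13] <- [bd 8a d0 b7 4a 97]
D2: mem[0x11..0x16] <- [8e c0 f2 bd 8a d0]
D3: mem[0x05..0x0c] <- [f2 bd 8a d0 8e c0 f2 bd]
query mem[0x10]=0xd0, mem[0x16]=0xd0, mem[0x14]=0xbd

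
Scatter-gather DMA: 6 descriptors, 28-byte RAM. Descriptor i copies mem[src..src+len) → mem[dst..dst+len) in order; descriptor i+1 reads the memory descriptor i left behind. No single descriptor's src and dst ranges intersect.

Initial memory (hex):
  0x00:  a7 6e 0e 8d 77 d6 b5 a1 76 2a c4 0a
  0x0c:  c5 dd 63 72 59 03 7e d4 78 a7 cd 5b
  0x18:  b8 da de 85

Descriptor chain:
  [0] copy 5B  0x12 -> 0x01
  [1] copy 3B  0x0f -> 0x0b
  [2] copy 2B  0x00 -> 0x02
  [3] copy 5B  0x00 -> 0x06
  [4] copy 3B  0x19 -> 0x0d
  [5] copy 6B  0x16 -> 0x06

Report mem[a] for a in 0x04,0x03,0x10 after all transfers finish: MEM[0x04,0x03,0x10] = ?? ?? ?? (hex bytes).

MEM[0x04,0x03,0x10] = a7 7e 59

D0: mem[0x01..0x05] <- [7e d4 78 a7 cd]
D1: mem[0x0b..0x0d] <- [72 59 03]
D2: mem[0x02..0x03] <- [a7 7e]
D3: mem[0x06..0x0a] <- [a7 7e a7 7e a7]
D4: mem[0x0d..0x0f] <- [da de 85]
D5: mem[0x06..0x0b] <- [cd 5b b8 da de 85]
query mem[0x04]=0xa7, mem[0x03]=0x7e, mem[0x10]=0x59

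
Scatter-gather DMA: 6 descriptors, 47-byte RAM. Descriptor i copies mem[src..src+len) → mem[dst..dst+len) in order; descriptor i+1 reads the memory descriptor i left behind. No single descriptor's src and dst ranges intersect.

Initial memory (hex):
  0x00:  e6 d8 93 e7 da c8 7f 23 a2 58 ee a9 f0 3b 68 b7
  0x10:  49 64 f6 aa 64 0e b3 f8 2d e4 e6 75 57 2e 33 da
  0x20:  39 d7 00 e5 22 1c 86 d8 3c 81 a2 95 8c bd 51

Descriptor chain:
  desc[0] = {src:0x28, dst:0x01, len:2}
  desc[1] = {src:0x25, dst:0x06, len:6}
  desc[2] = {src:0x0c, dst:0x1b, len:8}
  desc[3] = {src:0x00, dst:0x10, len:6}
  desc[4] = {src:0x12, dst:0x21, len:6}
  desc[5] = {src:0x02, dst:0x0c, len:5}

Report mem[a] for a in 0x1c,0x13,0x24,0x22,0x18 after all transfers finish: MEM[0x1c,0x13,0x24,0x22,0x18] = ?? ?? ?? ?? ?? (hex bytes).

[0] 0x28->0x01 len=2 : 3c 81
[1] 0x25->0x06 len=6 : 1c 86 d8 3c 81 a2
[2] 0x0c->0x1b len=8 : f0 3b 68 b7 49 64 f6 aa
[3] 0x00->0x10 len=6 : e6 3c 81 e7 da c8
[4] 0x12->0x21 len=6 : 81 e7 da c8 b3 f8
[5] 0x02->0x0c len=5 : 81 e7 da c8 1c
query mem[0x1c]=0x3b, mem[0x13]=0xe7, mem[0x24]=0xc8, mem[0x22]=0xe7, mem[0x18]=0x2d

MEM[0x1c,0x13,0x24,0x22,0x18] = 3b e7 c8 e7 2d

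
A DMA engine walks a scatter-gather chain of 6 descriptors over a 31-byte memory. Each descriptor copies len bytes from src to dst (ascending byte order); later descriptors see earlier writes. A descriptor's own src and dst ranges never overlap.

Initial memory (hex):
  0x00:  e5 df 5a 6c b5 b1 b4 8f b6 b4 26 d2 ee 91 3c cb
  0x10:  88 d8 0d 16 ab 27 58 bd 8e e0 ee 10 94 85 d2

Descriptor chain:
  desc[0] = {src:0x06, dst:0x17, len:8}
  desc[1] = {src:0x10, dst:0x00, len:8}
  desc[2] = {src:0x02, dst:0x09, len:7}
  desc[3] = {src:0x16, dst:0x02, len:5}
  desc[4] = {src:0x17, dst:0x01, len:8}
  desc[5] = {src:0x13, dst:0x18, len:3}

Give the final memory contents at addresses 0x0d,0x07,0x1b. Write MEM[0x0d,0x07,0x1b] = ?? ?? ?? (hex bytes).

  after D0: wrote 8B at 0x17 = b48fb6b426d2ee91
  after D1: wrote 8B at 0x00 = 88d80d16ab2758b4
  after D2: wrote 7B at 0x09 = 0d16ab2758b4b6
  after D3: wrote 5B at 0x02 = 58b48fb6b4
  after D4: wrote 8B at 0x01 = b48fb6b426d2ee91
  after D5: wrote 3B at 0x18 = 16ab27
query mem[0x0d]=0x58, mem[0x07]=0xee, mem[0x1b]=0x26

MEM[0x0d,0x07,0x1b] = 58 ee 26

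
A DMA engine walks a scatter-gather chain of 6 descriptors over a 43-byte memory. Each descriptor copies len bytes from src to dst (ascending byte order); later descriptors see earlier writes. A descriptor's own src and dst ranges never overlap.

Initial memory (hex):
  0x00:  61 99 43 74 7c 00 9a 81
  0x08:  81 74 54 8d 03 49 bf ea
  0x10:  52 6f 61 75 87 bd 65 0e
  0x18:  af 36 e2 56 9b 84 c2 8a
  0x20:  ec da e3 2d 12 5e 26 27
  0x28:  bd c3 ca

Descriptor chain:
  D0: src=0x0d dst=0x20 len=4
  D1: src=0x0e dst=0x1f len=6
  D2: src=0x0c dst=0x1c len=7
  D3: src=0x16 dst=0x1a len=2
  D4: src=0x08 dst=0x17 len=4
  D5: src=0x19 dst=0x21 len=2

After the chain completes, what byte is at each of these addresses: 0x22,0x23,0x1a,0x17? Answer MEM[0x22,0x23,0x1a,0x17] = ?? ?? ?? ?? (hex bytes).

MEM[0x22,0x23,0x1a,0x17] = 8d 61 8d 81

  after D0: wrote 4B at 0x20 = 49bfea52
  after D1: wrote 6B at 0x1f = bfea526f6175
  after D2: wrote 7B at 0x1c = 0349bfea526f61
  after D3: wrote 2B at 0x1a = 650e
  after D4: wrote 4B at 0x17 = 8174548d
  after D5: wrote 2B at 0x21 = 548d
query mem[0x22]=0x8d, mem[0x23]=0x61, mem[0x1a]=0x8d, mem[0x17]=0x81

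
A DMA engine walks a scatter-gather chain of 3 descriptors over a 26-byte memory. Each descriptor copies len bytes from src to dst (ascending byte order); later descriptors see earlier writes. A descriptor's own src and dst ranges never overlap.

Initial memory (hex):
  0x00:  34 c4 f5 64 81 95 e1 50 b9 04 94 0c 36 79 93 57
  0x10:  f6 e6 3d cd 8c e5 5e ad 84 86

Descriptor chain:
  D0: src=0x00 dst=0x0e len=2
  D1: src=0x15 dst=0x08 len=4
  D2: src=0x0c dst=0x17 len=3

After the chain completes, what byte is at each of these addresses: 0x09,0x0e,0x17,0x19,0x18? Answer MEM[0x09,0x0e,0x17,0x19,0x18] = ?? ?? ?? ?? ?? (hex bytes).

D0: mem[0x0e..0x0f] <- [34 c4]
D1: mem[0x08..0x0b] <- [e5 5e ad 84]
D2: mem[0x17..0x19] <- [36 79 34]
query mem[0x09]=0x5e, mem[0x0e]=0x34, mem[0x17]=0x36, mem[0x19]=0x34, mem[0x18]=0x79

MEM[0x09,0x0e,0x17,0x19,0x18] = 5e 34 36 34 79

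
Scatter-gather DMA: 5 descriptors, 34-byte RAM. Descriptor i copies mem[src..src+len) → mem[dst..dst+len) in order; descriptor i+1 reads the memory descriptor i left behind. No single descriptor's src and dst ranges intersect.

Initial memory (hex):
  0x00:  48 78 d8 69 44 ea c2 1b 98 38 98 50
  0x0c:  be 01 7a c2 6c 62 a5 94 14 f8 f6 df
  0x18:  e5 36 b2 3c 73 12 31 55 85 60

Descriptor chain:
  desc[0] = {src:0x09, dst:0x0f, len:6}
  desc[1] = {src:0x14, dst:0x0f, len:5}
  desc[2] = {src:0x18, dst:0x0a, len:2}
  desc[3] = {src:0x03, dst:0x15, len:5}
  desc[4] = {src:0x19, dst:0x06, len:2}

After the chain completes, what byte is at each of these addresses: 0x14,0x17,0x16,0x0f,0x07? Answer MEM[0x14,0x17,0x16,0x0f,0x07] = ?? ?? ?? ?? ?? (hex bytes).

MEM[0x14,0x17,0x16,0x0f,0x07] = 7a ea 44 7a b2

  after D0: wrote 6B at 0x0f = 389850be017a
  after D1: wrote 5B at 0x0f = 7af8f6dfe5
  after D2: wrote 2B at 0x0a = e536
  after D3: wrote 5B at 0x15 = 6944eac21b
  after D4: wrote 2B at 0x06 = 1bb2
query mem[0x14]=0x7a, mem[0x17]=0xea, mem[0x16]=0x44, mem[0x0f]=0x7a, mem[0x07]=0xb2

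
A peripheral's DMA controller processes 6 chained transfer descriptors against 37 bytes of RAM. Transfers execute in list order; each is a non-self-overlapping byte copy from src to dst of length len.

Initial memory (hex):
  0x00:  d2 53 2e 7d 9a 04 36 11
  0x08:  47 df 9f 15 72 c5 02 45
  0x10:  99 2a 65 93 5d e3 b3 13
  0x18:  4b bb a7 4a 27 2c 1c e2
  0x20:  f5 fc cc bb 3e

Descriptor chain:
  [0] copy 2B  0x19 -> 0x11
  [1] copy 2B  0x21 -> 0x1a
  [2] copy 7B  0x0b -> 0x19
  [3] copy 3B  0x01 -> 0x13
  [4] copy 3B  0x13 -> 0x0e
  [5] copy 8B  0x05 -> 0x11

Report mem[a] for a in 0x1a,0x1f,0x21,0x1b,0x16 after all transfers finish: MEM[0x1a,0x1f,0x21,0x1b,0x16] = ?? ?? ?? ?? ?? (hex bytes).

  after D0: wrote 2B at 0x11 = bba7
  after D1: wrote 2B at 0x1a = fccc
  after D2: wrote 7B at 0x19 = 1572c5024599bb
  after D3: wrote 3B at 0x13 = 532e7d
  after D4: wrote 3B at 0x0e = 532e7d
  after D5: wrote 8B at 0x11 = 04361147df9f1572
query mem[0x1a]=0x72, mem[0x1f]=0xbb, mem[0x21]=0xfc, mem[0x1b]=0xc5, mem[0x16]=0x9f

MEM[0x1a,0x1f,0x21,0x1b,0x16] = 72 bb fc c5 9f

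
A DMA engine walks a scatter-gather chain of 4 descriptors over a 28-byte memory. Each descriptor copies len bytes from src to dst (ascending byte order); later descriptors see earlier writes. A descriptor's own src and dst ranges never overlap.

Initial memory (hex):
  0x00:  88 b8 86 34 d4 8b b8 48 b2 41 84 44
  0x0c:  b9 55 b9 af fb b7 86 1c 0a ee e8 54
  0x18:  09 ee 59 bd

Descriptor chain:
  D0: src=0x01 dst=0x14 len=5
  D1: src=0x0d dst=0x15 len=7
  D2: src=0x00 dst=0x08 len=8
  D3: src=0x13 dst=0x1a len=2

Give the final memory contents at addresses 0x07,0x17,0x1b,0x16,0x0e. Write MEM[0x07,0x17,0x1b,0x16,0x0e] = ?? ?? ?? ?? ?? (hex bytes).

MEM[0x07,0x17,0x1b,0x16,0x0e] = 48 af b8 b9 b8

#0 dst[0x14+5] := {0xb8,0x86,0x34,0xd4,0x8b}
#1 dst[0x15+7] := {0x55,0xb9,0xaf,0xfb,0xb7,0x86,0x1c}
#2 dst[0x08+8] := {0x88,0xb8,0x86,0x34,0xd4,0x8b,0xb8,0x48}
#3 dst[0x1a+2] := {0x1c,0xb8}
query mem[0x07]=0x48, mem[0x17]=0xaf, mem[0x1b]=0xb8, mem[0x16]=0xb9, mem[0x0e]=0xb8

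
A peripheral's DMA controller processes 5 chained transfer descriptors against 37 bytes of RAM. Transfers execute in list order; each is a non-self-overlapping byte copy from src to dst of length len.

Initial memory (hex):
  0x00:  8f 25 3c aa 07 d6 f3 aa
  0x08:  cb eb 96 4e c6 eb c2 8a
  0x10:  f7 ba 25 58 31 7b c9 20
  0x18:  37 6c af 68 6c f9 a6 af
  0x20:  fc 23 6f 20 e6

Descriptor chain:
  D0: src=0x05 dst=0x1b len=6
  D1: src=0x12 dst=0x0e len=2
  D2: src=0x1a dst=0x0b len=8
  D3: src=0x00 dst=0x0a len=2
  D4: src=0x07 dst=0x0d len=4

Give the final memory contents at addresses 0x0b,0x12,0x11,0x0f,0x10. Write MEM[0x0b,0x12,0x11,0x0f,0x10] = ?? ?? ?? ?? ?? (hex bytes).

MEM[0x0b,0x12,0x11,0x0f,0x10] = 25 23 96 eb 8f

#0 dst[0x1b+6] := {0xd6,0xf3,0xaa,0xcb,0xeb,0x96}
#1 dst[0x0e+2] := {0x25,0x58}
#2 dst[0x0b+8] := {0xaf,0xd6,0xf3,0xaa,0xcb,0xeb,0x96,0x23}
#3 dst[0x0a+2] := {0x8f,0x25}
#4 dst[0x0d+4] := {0xaa,0xcb,0xeb,0x8f}
query mem[0x0b]=0x25, mem[0x12]=0x23, mem[0x11]=0x96, mem[0x0f]=0xeb, mem[0x10]=0x8f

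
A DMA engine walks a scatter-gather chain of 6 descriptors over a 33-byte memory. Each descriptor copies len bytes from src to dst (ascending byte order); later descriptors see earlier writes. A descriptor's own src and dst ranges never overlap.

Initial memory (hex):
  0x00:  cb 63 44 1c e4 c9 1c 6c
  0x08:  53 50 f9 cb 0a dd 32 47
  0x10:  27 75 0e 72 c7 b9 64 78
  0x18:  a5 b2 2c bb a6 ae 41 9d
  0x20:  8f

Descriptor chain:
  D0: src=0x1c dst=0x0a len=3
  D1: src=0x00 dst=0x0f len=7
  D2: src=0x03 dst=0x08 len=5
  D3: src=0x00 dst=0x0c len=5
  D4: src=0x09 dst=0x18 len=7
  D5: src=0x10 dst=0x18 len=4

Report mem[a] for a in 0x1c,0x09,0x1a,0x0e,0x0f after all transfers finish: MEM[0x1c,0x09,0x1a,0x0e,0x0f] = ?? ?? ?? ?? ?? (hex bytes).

  after D0: wrote 3B at 0x0a = a6ae41
  after D1: wrote 7B at 0x0f = cb63441ce4c91c
  after D2: wrote 5B at 0x08 = 1ce4c91c6c
  after D3: wrote 5B at 0x0c = cb63441ce4
  after D4: wrote 7B at 0x18 = e4c91ccb63441c
  after D5: wrote 4B at 0x18 = e4441ce4
query mem[0x1c]=0x63, mem[0x09]=0xe4, mem[0x1a]=0x1c, mem[0x0e]=0x44, mem[0x0f]=0x1c

MEM[0x1c,0x09,0x1a,0x0e,0x0f] = 63 e4 1c 44 1c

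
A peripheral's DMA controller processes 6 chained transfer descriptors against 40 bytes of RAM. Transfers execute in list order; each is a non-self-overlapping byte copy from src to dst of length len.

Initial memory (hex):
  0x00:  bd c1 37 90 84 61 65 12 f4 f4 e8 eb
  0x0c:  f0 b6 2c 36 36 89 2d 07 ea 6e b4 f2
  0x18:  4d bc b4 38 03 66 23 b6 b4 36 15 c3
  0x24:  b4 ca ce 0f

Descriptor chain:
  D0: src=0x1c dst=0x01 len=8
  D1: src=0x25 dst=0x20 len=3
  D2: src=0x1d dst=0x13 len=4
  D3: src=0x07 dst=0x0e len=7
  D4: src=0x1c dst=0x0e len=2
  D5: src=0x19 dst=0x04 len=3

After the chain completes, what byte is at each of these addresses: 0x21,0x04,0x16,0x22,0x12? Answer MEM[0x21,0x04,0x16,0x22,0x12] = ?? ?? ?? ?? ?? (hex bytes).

[0] 0x1c->0x01 len=8 : 03 66 23 b6 b4 36 15 c3
[1] 0x25->0x20 len=3 : ca ce 0f
[2] 0x1d->0x13 len=4 : 66 23 b6 ca
[3] 0x07->0x0e len=7 : 15 c3 f4 e8 eb f0 b6
[4] 0x1c->0x0e len=2 : 03 66
[5] 0x19->0x04 len=3 : bc b4 38
query mem[0x21]=0xce, mem[0x04]=0xbc, mem[0x16]=0xca, mem[0x22]=0x0f, mem[0x12]=0xeb

MEM[0x21,0x04,0x16,0x22,0x12] = ce bc ca 0f eb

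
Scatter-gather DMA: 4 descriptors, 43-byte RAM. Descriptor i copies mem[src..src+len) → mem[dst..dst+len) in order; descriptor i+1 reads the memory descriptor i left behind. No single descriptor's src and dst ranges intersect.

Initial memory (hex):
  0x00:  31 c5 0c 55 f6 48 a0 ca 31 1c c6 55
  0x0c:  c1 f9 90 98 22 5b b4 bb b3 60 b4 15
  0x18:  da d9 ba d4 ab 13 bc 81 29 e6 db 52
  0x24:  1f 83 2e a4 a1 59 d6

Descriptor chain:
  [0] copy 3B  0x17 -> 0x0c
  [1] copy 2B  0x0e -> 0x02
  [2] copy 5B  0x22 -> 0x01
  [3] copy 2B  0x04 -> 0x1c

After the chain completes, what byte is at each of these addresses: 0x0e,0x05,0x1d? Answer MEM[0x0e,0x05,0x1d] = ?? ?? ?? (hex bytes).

MEM[0x0e,0x05,0x1d] = d9 2e 2e

[0] 0x17->0x0c len=3 : 15 da d9
[1] 0x0e->0x02 len=2 : d9 98
[2] 0x22->0x01 len=5 : db 52 1f 83 2e
[3] 0x04->0x1c len=2 : 83 2e
query mem[0x0e]=0xd9, mem[0x05]=0x2e, mem[0x1d]=0x2e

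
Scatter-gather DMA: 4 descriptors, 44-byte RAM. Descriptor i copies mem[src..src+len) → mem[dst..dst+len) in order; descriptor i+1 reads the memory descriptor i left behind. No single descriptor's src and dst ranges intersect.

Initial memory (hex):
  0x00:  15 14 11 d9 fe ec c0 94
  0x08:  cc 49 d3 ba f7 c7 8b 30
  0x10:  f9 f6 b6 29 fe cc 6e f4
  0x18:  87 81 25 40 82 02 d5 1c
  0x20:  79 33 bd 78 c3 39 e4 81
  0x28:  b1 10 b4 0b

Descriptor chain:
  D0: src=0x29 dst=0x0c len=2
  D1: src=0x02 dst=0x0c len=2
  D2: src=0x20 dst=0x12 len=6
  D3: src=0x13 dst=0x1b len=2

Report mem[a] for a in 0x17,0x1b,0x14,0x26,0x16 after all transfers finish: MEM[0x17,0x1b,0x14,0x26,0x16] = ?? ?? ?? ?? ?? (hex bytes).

D0: mem[0x0c..0x0d] <- [10 b4]
D1: mem[0x0c..0x0d] <- [11 d9]
D2: mem[0x12..0x17] <- [79 33 bd 78 c3 39]
D3: mem[0x1b..0x1c] <- [33 bd]
query mem[0x17]=0x39, mem[0x1b]=0x33, mem[0x14]=0xbd, mem[0x26]=0xe4, mem[0x16]=0xc3

MEM[0x17,0x1b,0x14,0x26,0x16] = 39 33 bd e4 c3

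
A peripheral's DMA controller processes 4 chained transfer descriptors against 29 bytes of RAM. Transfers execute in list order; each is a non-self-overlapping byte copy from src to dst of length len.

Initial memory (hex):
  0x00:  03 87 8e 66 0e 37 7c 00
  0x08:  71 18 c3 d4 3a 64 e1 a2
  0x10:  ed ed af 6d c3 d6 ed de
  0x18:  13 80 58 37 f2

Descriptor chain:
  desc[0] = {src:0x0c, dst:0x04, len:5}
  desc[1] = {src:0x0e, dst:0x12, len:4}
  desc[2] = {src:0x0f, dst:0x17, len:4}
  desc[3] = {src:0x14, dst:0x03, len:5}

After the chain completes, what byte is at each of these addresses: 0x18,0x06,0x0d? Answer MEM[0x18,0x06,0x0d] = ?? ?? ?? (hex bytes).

  after D0: wrote 5B at 0x04 = 3a64e1a2ed
  after D1: wrote 4B at 0x12 = e1a2eded
  after D2: wrote 4B at 0x17 = a2edede1
  after D3: wrote 5B at 0x03 = edededa2ed
query mem[0x18]=0xed, mem[0x06]=0xa2, mem[0x0d]=0x64

MEM[0x18,0x06,0x0d] = ed a2 64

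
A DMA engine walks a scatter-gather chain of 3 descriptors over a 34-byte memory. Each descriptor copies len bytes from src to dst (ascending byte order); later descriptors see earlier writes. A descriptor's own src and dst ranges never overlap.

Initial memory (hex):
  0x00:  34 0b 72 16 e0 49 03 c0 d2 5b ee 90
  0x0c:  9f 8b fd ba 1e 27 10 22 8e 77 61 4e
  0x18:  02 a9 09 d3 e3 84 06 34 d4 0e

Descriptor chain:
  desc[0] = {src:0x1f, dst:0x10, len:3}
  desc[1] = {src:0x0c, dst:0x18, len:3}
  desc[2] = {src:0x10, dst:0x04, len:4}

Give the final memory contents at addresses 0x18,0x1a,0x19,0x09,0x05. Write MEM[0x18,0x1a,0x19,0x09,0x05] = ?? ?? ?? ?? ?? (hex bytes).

MEM[0x18,0x1a,0x19,0x09,0x05] = 9f fd 8b 5b d4

  after D0: wrote 3B at 0x10 = 34d40e
  after D1: wrote 3B at 0x18 = 9f8bfd
  after D2: wrote 4B at 0x04 = 34d40e22
query mem[0x18]=0x9f, mem[0x1a]=0xfd, mem[0x19]=0x8b, mem[0x09]=0x5b, mem[0x05]=0xd4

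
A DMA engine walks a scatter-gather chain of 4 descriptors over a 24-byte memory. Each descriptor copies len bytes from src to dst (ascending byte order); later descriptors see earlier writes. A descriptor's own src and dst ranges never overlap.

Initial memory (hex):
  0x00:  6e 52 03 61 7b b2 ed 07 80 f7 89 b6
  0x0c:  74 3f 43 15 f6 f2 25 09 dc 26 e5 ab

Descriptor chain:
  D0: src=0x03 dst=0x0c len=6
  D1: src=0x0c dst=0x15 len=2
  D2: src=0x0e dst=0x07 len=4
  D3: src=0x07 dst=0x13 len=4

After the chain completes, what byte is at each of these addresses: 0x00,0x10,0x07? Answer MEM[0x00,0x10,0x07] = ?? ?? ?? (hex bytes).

D0: mem[0x0c..0x11] <- [61 7b b2 ed 07 80]
D1: mem[0x15..0x16] <- [61 7b]
D2: mem[0x07..0x0a] <- [b2 ed 07 80]
D3: mem[0x13..0x16] <- [b2 ed 07 80]
query mem[0x00]=0x6e, mem[0x10]=0x07, mem[0x07]=0xb2

MEM[0x00,0x10,0x07] = 6e 07 b2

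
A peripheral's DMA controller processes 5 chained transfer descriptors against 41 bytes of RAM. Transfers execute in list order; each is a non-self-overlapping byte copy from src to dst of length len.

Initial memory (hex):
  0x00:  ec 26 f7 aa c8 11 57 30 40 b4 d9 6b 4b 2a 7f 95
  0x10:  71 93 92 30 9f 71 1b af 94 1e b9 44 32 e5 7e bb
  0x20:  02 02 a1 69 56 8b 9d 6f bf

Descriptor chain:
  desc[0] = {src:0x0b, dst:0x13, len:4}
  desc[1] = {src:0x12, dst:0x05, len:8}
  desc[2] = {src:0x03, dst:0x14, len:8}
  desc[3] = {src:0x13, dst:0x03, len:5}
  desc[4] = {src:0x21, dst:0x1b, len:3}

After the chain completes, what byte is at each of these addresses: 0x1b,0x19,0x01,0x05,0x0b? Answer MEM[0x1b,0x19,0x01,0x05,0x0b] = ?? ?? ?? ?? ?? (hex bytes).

D0: mem[0x13..0x16] <- [6b 4b 2a 7f]
D1: mem[0x05..0x0c] <- [92 6b 4b 2a 7f af 94 1e]
D2: mem[0x14..0x1b] <- [aa c8 92 6b 4b 2a 7f af]
D3: mem[0x03..0x07] <- [6b aa c8 92 6b]
D4: mem[0x1b..0x1d] <- [02 a1 69]
query mem[0x1b]=0x02, mem[0x19]=0x2a, mem[0x01]=0x26, mem[0x05]=0xc8, mem[0x0b]=0x94

MEM[0x1b,0x19,0x01,0x05,0x0b] = 02 2a 26 c8 94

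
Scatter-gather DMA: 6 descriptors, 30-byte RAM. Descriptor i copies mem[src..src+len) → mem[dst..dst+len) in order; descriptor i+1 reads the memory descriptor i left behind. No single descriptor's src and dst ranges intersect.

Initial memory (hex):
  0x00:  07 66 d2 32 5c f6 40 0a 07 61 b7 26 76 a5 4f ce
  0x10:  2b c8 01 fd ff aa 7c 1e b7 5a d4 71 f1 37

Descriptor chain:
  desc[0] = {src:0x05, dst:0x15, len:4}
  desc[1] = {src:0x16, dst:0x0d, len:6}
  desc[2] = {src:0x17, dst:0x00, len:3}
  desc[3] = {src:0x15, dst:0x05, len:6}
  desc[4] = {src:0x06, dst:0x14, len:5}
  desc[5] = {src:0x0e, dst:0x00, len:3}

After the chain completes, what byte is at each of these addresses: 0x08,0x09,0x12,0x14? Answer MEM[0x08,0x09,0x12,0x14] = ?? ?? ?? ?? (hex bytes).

  after D0: wrote 4B at 0x15 = f6400a07
  after D1: wrote 6B at 0x0d = 400a075ad471
  after D2: wrote 3B at 0x00 = 0a075a
  after D3: wrote 6B at 0x05 = f6400a075ad4
  after D4: wrote 5B at 0x14 = 400a075ad4
  after D5: wrote 3B at 0x00 = 0a075a
query mem[0x08]=0x07, mem[0x09]=0x5a, mem[0x12]=0x71, mem[0x14]=0x40

MEM[0x08,0x09,0x12,0x14] = 07 5a 71 40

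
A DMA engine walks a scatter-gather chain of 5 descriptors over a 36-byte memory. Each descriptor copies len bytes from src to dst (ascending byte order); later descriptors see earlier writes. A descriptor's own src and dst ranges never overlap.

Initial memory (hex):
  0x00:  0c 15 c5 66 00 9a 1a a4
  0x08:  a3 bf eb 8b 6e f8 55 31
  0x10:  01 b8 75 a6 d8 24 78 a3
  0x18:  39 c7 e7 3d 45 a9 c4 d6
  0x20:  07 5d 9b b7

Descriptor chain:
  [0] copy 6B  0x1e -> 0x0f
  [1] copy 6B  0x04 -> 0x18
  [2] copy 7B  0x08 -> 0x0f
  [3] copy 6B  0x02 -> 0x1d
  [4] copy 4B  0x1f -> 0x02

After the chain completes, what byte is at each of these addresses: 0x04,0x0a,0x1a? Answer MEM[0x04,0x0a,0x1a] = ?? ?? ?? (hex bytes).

[0] 0x1e->0x0f len=6 : c4 d6 07 5d 9b b7
[1] 0x04->0x18 len=6 : 00 9a 1a a4 a3 bf
[2] 0x08->0x0f len=7 : a3 bf eb 8b 6e f8 55
[3] 0x02->0x1d len=6 : c5 66 00 9a 1a a4
[4] 0x1f->0x02 len=4 : 00 9a 1a a4
query mem[0x04]=0x1a, mem[0x0a]=0xeb, mem[0x1a]=0x1a

MEM[0x04,0x0a,0x1a] = 1a eb 1a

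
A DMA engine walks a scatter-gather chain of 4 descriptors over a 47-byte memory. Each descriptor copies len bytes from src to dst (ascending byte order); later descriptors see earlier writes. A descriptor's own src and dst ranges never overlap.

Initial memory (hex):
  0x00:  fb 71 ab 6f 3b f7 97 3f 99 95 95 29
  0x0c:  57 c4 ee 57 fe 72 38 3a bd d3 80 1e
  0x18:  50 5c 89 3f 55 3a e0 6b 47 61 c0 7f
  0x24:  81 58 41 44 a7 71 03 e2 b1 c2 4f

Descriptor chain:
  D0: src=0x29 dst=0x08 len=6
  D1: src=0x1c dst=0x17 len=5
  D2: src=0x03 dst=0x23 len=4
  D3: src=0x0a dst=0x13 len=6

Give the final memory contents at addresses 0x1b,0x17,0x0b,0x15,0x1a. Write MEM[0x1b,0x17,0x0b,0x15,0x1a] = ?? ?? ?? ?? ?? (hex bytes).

MEM[0x1b,0x17,0x0b,0x15,0x1a] = 47 ee b1 c2 6b

D0: mem[0x08..0x0d] <- [71 03 e2 b1 c2 4f]
D1: mem[0x17..0x1b] <- [55 3a e0 6b 47]
D2: mem[0x23..0x26] <- [6f 3b f7 97]
D3: mem[0x13..0x18] <- [e2 b1 c2 4f ee 57]
query mem[0x1b]=0x47, mem[0x17]=0xee, mem[0x0b]=0xb1, mem[0x15]=0xc2, mem[0x1a]=0x6b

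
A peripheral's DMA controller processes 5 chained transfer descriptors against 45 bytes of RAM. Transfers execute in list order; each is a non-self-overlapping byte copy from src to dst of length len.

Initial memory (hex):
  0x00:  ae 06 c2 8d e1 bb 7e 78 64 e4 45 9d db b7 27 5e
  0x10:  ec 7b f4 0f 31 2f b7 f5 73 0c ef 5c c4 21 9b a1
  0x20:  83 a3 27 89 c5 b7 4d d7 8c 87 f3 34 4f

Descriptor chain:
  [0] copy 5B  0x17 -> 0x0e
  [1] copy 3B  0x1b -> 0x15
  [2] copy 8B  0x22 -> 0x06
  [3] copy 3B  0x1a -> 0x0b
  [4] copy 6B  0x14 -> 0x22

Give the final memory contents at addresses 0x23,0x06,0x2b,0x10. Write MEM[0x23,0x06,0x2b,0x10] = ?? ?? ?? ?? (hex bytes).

MEM[0x23,0x06,0x2b,0x10] = 5c 27 34 0c

[0] 0x17->0x0e len=5 : f5 73 0c ef 5c
[1] 0x1b->0x15 len=3 : 5c c4 21
[2] 0x22->0x06 len=8 : 27 89 c5 b7 4d d7 8c 87
[3] 0x1a->0x0b len=3 : ef 5c c4
[4] 0x14->0x22 len=6 : 31 5c c4 21 73 0c
query mem[0x23]=0x5c, mem[0x06]=0x27, mem[0x2b]=0x34, mem[0x10]=0x0c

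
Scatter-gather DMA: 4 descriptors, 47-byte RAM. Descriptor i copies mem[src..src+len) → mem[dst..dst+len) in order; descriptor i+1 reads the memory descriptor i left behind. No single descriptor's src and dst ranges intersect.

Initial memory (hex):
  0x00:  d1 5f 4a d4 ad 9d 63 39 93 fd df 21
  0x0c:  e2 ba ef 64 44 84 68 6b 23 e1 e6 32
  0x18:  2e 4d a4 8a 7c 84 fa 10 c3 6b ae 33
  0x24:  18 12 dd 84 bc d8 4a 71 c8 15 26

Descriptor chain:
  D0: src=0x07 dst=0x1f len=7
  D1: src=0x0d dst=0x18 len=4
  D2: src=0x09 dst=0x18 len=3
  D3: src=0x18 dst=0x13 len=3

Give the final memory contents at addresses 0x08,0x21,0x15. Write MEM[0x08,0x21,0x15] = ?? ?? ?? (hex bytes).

  after D0: wrote 7B at 0x1f = 3993fddf21e2ba
  after D1: wrote 4B at 0x18 = baef6444
  after D2: wrote 3B at 0x18 = fddf21
  after D3: wrote 3B at 0x13 = fddf21
query mem[0x08]=0x93, mem[0x21]=0xfd, mem[0x15]=0x21

MEM[0x08,0x21,0x15] = 93 fd 21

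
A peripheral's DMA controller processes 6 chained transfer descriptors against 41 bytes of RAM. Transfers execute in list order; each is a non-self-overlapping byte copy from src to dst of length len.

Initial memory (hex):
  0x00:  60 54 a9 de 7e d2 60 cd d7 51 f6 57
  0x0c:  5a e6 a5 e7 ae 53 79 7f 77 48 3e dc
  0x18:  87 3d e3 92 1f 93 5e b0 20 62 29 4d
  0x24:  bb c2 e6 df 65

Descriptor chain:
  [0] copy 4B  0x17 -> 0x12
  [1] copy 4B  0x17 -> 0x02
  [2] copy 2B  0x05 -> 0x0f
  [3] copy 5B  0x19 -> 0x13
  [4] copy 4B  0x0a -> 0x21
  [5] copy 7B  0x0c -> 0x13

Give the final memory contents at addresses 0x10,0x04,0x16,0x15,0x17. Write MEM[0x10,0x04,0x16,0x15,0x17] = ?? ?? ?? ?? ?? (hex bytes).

MEM[0x10,0x04,0x16,0x15,0x17] = 60 3d e3 a5 60

#0 dst[0x12+4] := {0xdc,0x87,0x3d,0xe3}
#1 dst[0x02+4] := {0xdc,0x87,0x3d,0xe3}
#2 dst[0x0f+2] := {0xe3,0x60}
#3 dst[0x13+5] := {0x3d,0xe3,0x92,0x1f,0x93}
#4 dst[0x21+4] := {0xf6,0x57,0x5a,0xe6}
#5 dst[0x13+7] := {0x5a,0xe6,0xa5,0xe3,0x60,0x53,0xdc}
query mem[0x10]=0x60, mem[0x04]=0x3d, mem[0x16]=0xe3, mem[0x15]=0xa5, mem[0x17]=0x60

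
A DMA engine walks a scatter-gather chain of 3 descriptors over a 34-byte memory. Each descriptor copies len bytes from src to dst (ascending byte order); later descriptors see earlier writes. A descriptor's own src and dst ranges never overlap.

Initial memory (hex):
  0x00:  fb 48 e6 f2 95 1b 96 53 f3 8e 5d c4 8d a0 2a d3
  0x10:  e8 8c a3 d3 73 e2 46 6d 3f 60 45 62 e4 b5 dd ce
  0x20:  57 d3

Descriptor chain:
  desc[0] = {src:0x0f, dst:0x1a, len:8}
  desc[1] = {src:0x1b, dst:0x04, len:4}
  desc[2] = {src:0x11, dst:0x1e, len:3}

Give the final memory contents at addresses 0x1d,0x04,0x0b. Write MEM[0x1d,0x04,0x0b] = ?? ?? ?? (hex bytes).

[0] 0x0f->0x1a len=8 : d3 e8 8c a3 d3 73 e2 46
[1] 0x1b->0x04 len=4 : e8 8c a3 d3
[2] 0x11->0x1e len=3 : 8c a3 d3
query mem[0x1d]=0xa3, mem[0x04]=0xe8, mem[0x0b]=0xc4

MEM[0x1d,0x04,0x0b] = a3 e8 c4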